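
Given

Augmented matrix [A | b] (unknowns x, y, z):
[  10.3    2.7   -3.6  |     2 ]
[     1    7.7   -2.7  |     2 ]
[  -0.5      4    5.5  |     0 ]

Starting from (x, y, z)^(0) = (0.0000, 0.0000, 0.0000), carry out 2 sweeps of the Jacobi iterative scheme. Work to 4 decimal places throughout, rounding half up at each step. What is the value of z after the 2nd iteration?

-0.1712

Iteration 1:
  x = (2 - (2.7)·0.0000 - (-3.6)·0.0000) / (10.3) = 0.1942
  y = (2 - (1)·0.0000 - (-2.7)·0.0000) / (7.7) = 0.2597
  z = (0 - (-0.5)·0.0000 - (4)·0.0000) / (5.5) = 0.0000
Iteration 2:
  x = (2 - (2.7)·0.2597 - (-3.6)·0.0000) / (10.3) = 0.1261
  y = (2 - (1)·0.1942 - (-2.7)·0.0000) / (7.7) = 0.2345
  z = (0 - (-0.5)·0.1942 - (4)·0.2597) / (5.5) = -0.1712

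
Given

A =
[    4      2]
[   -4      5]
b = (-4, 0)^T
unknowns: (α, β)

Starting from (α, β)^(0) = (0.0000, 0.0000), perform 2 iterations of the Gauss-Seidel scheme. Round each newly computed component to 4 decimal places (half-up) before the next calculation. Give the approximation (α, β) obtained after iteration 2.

Iteration 1:
  α = (-4 - (2)·0.0000) / (4) = -1.0000
  β = (0 - (-4)·-1.0000) / (5) = -0.8000
Iteration 2:
  α = (-4 - (2)·-0.8000) / (4) = -0.6000
  β = (0 - (-4)·-0.6000) / (5) = -0.4800

(-0.6000, -0.4800)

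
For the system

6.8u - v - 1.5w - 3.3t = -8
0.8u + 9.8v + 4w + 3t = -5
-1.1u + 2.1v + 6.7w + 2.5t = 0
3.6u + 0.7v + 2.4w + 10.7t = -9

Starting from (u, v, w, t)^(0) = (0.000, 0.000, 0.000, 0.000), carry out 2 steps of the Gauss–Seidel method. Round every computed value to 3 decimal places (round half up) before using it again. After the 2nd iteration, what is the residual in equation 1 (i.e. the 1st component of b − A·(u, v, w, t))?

Iteration 1:
  u = (-8 - (-1)·0.000 - (-1.5)·0.000 - (-3.3)·0.000) / (6.8) = -1.176
  v = (-5 - (0.8)·-1.176 - (4)·0.000 - (3)·0.000) / (9.8) = -0.414
  w = (0 - (-1.1)·-1.176 - (2.1)·-0.414 - (2.5)·0.000) / (6.7) = -0.063
  t = (-9 - (3.6)·-1.176 - (0.7)·-0.414 - (2.4)·-0.063) / (10.7) = -0.404
Iteration 2:
  u = (-8 - (-1)·-0.414 - (-1.5)·-0.063 - (-3.3)·-0.404) / (6.8) = -1.447
  v = (-5 - (0.8)·-1.447 - (4)·-0.063 - (3)·-0.404) / (9.8) = -0.243
  w = (0 - (-1.1)·-1.447 - (2.1)·-0.243 - (2.5)·-0.404) / (6.7) = -0.011
  t = (-9 - (3.6)·-1.447 - (0.7)·-0.243 - (2.4)·-0.011) / (10.7) = -0.336
Residual b − A·x = (0.471, -0.409, -0.168, 0.001)

0.471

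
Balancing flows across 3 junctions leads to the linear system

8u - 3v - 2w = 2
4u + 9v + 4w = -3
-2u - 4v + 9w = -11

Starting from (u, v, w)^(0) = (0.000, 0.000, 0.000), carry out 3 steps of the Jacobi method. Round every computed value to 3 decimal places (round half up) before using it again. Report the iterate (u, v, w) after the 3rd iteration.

Iteration 1:
  u = (2 - (-3)·0.000 - (-2)·0.000) / (8) = 0.250
  v = (-3 - (4)·0.000 - (4)·0.000) / (9) = -0.333
  w = (-11 - (-2)·0.000 - (-4)·0.000) / (9) = -1.222
Iteration 2:
  u = (2 - (-3)·-0.333 - (-2)·-1.222) / (8) = -0.180
  v = (-3 - (4)·0.250 - (4)·-1.222) / (9) = 0.099
  w = (-11 - (-2)·0.250 - (-4)·-0.333) / (9) = -1.315
Iteration 3:
  u = (2 - (-3)·0.099 - (-2)·-1.315) / (8) = -0.042
  v = (-3 - (4)·-0.180 - (4)·-1.315) / (9) = 0.331
  w = (-11 - (-2)·-0.180 - (-4)·0.099) / (9) = -1.218

(-0.042, 0.331, -1.218)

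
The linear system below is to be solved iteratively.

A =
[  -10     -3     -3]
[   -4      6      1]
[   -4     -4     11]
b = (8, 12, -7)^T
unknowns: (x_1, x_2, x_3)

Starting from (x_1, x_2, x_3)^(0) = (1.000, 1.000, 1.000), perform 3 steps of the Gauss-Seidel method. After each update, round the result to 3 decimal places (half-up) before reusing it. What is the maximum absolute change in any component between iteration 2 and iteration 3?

0.343

Iteration 1:
  x_1 = (8 - (-3)·1.000 - (-3)·1.000) / (-10) = -1.400
  x_2 = (12 - (-4)·-1.400 - (1)·1.000) / (6) = 0.900
  x_3 = (-7 - (-4)·-1.400 - (-4)·0.900) / (11) = -0.818
Iteration 2:
  x_1 = (8 - (-3)·0.900 - (-3)·-0.818) / (-10) = -0.825
  x_2 = (12 - (-4)·-0.825 - (1)·-0.818) / (6) = 1.586
  x_3 = (-7 - (-4)·-0.825 - (-4)·1.586) / (11) = -0.360
Iteration 3:
  x_1 = (8 - (-3)·1.586 - (-3)·-0.360) / (-10) = -1.168
  x_2 = (12 - (-4)·-1.168 - (1)·-0.360) / (6) = 1.281
  x_3 = (-7 - (-4)·-1.168 - (-4)·1.281) / (11) = -0.595
Change: (-0.343, -0.305, -0.235) → max |·| = 0.343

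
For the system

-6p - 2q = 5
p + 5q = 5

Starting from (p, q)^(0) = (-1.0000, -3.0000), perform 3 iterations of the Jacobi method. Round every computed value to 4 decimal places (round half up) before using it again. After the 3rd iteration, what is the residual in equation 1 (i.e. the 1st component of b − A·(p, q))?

0.5598

Iteration 1:
  p = (5 - (-2)·-3.0000) / (-6) = 0.1667
  q = (5 - (1)·-1.0000) / (5) = 1.2000
Iteration 2:
  p = (5 - (-2)·1.2000) / (-6) = -1.2333
  q = (5 - (1)·0.1667) / (5) = 0.9667
Iteration 3:
  p = (5 - (-2)·0.9667) / (-6) = -1.1556
  q = (5 - (1)·-1.2333) / (5) = 1.2467
Residual b − A·x = (0.5598, -0.0779)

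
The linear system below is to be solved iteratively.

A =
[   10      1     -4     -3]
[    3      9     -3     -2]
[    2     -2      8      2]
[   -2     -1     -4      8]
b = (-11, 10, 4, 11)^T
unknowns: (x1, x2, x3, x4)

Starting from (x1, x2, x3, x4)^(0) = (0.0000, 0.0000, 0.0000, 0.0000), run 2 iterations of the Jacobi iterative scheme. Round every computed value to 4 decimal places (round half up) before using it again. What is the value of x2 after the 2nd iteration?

1.9500

Iteration 1:
  x1 = (-11 - (1)·0.0000 - (-4)·0.0000 - (-3)·0.0000) / (10) = -1.1000
  x2 = (10 - (3)·0.0000 - (-3)·0.0000 - (-2)·0.0000) / (9) = 1.1111
  x3 = (4 - (2)·0.0000 - (-2)·0.0000 - (2)·0.0000) / (8) = 0.5000
  x4 = (11 - (-2)·0.0000 - (-1)·0.0000 - (-4)·0.0000) / (8) = 1.3750
Iteration 2:
  x1 = (-11 - (1)·1.1111 - (-4)·0.5000 - (-3)·1.3750) / (10) = -0.5986
  x2 = (10 - (3)·-1.1000 - (-3)·0.5000 - (-2)·1.3750) / (9) = 1.9500
  x3 = (4 - (2)·-1.1000 - (-2)·1.1111 - (2)·1.3750) / (8) = 0.7090
  x4 = (11 - (-2)·-1.1000 - (-1)·1.1111 - (-4)·0.5000) / (8) = 1.4889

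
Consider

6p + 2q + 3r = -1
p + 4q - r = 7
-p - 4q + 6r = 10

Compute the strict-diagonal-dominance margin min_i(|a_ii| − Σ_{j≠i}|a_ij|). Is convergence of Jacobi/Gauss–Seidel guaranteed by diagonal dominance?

1

row 1: |6| − (2+3) = 1
row 2: |4| − (1+1) = 2
row 3: |6| − (1+4) = 1
minimum over rows = 1 → strictly diagonally dominant (convergence guaranteed)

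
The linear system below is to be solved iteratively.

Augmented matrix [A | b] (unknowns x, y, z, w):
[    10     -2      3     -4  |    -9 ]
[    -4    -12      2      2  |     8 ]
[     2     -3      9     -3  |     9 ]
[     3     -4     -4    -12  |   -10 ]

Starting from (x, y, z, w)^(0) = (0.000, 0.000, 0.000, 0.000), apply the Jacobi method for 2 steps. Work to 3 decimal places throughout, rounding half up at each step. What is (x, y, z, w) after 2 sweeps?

Iteration 1:
  x = (-9 - (-2)·0.000 - (3)·0.000 - (-4)·0.000) / (10) = -0.900
  y = (8 - (-4)·0.000 - (2)·0.000 - (2)·0.000) / (-12) = -0.667
  z = (9 - (2)·0.000 - (-3)·0.000 - (-3)·0.000) / (9) = 1.000
  w = (-10 - (3)·0.000 - (-4)·0.000 - (-4)·0.000) / (-12) = 0.833
Iteration 2:
  x = (-9 - (-2)·-0.667 - (3)·1.000 - (-4)·0.833) / (10) = -1.000
  y = (8 - (-4)·-0.900 - (2)·1.000 - (2)·0.833) / (-12) = -0.061
  z = (9 - (2)·-0.900 - (-3)·-0.667 - (-3)·0.833) / (9) = 1.255
  w = (-10 - (3)·-0.900 - (-4)·-0.667 - (-4)·1.000) / (-12) = 0.497

(-1.000, -0.061, 1.255, 0.497)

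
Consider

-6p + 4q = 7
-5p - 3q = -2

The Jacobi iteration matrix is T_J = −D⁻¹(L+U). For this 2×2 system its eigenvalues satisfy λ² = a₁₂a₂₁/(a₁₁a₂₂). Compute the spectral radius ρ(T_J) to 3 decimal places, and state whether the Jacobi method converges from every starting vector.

a₁₂a₂₁/(a₁₁a₂₂) = (4)·(-5) / ((-6)·(-3)) = -1.111111
ρ = √|-1.111111| = √1.111111 = 1.054
ρ > 1, so Jacobi diverges

1.054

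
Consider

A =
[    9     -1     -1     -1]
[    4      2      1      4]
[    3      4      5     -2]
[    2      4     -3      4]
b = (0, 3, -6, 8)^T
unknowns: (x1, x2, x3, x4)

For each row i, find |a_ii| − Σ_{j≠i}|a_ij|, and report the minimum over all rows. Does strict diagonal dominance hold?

-7

row 1: |9| − (1+1+1) = 6
row 2: |2| − (4+1+4) = -7
row 3: |5| − (3+4+2) = -4
row 4: |4| − (2+4+3) = -5
minimum over rows = -7 → not strictly diagonally dominant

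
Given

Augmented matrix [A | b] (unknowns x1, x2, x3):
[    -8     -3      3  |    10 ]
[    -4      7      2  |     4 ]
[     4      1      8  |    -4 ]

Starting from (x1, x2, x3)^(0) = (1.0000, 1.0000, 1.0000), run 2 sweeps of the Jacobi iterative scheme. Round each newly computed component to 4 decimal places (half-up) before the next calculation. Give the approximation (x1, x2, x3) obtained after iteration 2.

(-1.9933, 0.1786, 0.0179)

Iteration 1:
  x1 = (10 - (-3)·1.0000 - (3)·1.0000) / (-8) = -1.2500
  x2 = (4 - (-4)·1.0000 - (2)·1.0000) / (7) = 0.8571
  x3 = (-4 - (4)·1.0000 - (1)·1.0000) / (8) = -1.1250
Iteration 2:
  x1 = (10 - (-3)·0.8571 - (3)·-1.1250) / (-8) = -1.9933
  x2 = (4 - (-4)·-1.2500 - (2)·-1.1250) / (7) = 0.1786
  x3 = (-4 - (4)·-1.2500 - (1)·0.8571) / (8) = 0.0179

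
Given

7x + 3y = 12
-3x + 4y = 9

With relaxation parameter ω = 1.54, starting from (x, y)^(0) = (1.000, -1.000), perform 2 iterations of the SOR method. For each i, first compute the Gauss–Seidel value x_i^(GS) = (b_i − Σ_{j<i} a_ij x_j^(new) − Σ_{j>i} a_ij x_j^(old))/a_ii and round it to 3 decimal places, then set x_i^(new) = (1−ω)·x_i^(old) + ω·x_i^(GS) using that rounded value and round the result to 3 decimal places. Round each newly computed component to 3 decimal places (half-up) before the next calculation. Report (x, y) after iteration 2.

Iteration 1:
  x: GS value = (12 - (3)·-1.000) / (7) = 2.143;  x ← (1−ω)·1.000 + ω·2.143 = 2.760
  y: GS value = (9 - (-3)·2.760) / (4) = 4.320;  y ← (1−ω)·-1.000 + ω·4.320 = 7.193
Iteration 2:
  x: GS value = (12 - (3)·7.193) / (7) = -1.368;  x ← (1−ω)·2.760 + ω·-1.368 = -3.597
  y: GS value = (9 - (-3)·-3.597) / (4) = -0.448;  y ← (1−ω)·7.193 + ω·-0.448 = -4.574

(-3.597, -4.574)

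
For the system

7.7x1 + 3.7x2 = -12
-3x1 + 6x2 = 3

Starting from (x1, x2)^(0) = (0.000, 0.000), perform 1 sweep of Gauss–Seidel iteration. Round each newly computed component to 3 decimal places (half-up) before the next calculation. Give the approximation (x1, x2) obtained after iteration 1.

(-1.558, -0.279)

Iteration 1:
  x1 = (-12 - (3.7)·0.000) / (7.7) = -1.558
  x2 = (3 - (-3)·-1.558) / (6) = -0.279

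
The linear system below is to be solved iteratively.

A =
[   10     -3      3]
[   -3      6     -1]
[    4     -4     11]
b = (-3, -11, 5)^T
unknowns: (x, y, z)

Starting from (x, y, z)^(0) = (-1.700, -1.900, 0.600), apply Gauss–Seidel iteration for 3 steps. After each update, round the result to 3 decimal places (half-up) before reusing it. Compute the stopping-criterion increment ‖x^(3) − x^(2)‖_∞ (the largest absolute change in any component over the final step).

0.010

Iteration 1:
  x = (-3 - (-3)·-1.900 - (3)·0.600) / (10) = -1.050
  y = (-11 - (-3)·-1.050 - (-1)·0.600) / (6) = -2.258
  z = (5 - (4)·-1.050 - (-4)·-2.258) / (11) = 0.015
Iteration 2:
  x = (-3 - (-3)·-2.258 - (3)·0.015) / (10) = -0.982
  y = (-11 - (-3)·-0.982 - (-1)·0.015) / (6) = -2.322
  z = (5 - (4)·-0.982 - (-4)·-2.322) / (11) = -0.033
Iteration 3:
  x = (-3 - (-3)·-2.322 - (3)·-0.033) / (10) = -0.987
  y = (-11 - (-3)·-0.987 - (-1)·-0.033) / (6) = -2.332
  z = (5 - (4)·-0.987 - (-4)·-2.332) / (11) = -0.035
Change: (-0.005, -0.010, -0.002) → max |·| = 0.010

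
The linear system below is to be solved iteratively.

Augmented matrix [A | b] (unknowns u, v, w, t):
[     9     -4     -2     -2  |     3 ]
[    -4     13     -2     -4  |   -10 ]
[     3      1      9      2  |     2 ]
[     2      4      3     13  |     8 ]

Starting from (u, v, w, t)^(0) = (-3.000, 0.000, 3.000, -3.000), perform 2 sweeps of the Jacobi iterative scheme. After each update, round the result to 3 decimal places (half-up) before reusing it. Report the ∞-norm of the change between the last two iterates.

1.896

Iteration 1:
  u = (3 - (-4)·0.000 - (-2)·3.000 - (-2)·-3.000) / (9) = 0.333
  v = (-10 - (-4)·-3.000 - (-2)·3.000 - (-4)·-3.000) / (13) = -2.154
  w = (2 - (3)·-3.000 - (1)·0.000 - (2)·-3.000) / (9) = 1.889
  t = (8 - (2)·-3.000 - (4)·0.000 - (3)·3.000) / (13) = 0.385
Iteration 2:
  u = (3 - (-4)·-2.154 - (-2)·1.889 - (-2)·0.385) / (9) = -0.119
  v = (-10 - (-4)·0.333 - (-2)·1.889 - (-4)·0.385) / (13) = -0.258
  w = (2 - (3)·0.333 - (1)·-2.154 - (2)·0.385) / (9) = 0.265
  t = (8 - (2)·0.333 - (4)·-2.154 - (3)·1.889) / (13) = 0.791
Change: (-0.452, 1.896, -1.624, 0.406) → max |·| = 1.896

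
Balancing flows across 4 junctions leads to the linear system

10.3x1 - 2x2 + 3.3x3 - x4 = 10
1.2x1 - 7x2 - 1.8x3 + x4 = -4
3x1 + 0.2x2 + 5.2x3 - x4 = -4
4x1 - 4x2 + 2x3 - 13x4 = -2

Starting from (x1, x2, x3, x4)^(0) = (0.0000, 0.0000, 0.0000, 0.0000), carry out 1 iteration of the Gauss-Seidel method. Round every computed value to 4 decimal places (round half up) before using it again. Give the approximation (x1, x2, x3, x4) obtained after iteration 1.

Iteration 1:
  x1 = (10 - (-2)·0.0000 - (3.3)·0.0000 - (-1)·0.0000) / (10.3) = 0.9709
  x2 = (-4 - (1.2)·0.9709 - (-1.8)·0.0000 - (1)·0.0000) / (-7) = 0.7379
  x3 = (-4 - (3)·0.9709 - (0.2)·0.7379 - (-1)·0.0000) / (5.2) = -1.3577
  x4 = (-2 - (4)·0.9709 - (-4)·0.7379 - (2)·-1.3577) / (-13) = 0.0167

(0.9709, 0.7379, -1.3577, 0.0167)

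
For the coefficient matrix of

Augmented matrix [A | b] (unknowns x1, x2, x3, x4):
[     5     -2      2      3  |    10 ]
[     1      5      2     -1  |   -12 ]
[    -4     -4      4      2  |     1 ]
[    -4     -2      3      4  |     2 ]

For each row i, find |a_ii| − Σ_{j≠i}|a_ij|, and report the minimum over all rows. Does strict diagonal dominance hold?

-6

row 1: |5| − (2+2+3) = -2
row 2: |5| − (1+2+1) = 1
row 3: |4| − (4+4+2) = -6
row 4: |4| − (4+2+3) = -5
minimum over rows = -6 → not strictly diagonally dominant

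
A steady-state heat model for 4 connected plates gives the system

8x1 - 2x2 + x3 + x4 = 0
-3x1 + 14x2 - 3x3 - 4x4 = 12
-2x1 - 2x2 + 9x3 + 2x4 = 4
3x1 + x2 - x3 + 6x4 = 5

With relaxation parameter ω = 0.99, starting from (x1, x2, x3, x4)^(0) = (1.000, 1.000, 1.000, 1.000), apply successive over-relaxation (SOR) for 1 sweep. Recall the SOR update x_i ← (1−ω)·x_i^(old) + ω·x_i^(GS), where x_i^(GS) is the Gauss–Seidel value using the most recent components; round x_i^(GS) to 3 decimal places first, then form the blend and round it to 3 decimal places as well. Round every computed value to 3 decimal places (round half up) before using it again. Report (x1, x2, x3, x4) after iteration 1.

(0.010, 1.355, 0.531, 0.694)

Iteration 1:
  x1: GS value = (0 - (-2)·1.000 - (1)·1.000 - (1)·1.000) / (8) = 0.000;  x1 ← (1−ω)·1.000 + ω·0.000 = 0.010
  x2: GS value = (12 - (-3)·0.010 - (-3)·1.000 - (-4)·1.000) / (14) = 1.359;  x2 ← (1−ω)·1.000 + ω·1.359 = 1.355
  x3: GS value = (4 - (-2)·0.010 - (-2)·1.355 - (2)·1.000) / (9) = 0.526;  x3 ← (1−ω)·1.000 + ω·0.526 = 0.531
  x4: GS value = (5 - (3)·0.010 - (1)·1.355 - (-1)·0.531) / (6) = 0.691;  x4 ← (1−ω)·1.000 + ω·0.691 = 0.694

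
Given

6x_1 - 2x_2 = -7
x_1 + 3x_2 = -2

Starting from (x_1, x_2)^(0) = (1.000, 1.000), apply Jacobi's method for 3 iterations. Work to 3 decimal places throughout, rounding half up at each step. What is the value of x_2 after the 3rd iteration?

-0.167

Iteration 1:
  x_1 = (-7 - (-2)·1.000) / (6) = -0.833
  x_2 = (-2 - (1)·1.000) / (3) = -1.000
Iteration 2:
  x_1 = (-7 - (-2)·-1.000) / (6) = -1.500
  x_2 = (-2 - (1)·-0.833) / (3) = -0.389
Iteration 3:
  x_1 = (-7 - (-2)·-0.389) / (6) = -1.296
  x_2 = (-2 - (1)·-1.500) / (3) = -0.167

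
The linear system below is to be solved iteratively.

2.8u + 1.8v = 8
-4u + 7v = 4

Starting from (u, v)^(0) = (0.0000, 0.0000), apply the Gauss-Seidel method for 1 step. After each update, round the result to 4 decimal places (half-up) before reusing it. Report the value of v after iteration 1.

2.2041

Iteration 1:
  u = (8 - (1.8)·0.0000) / (2.8) = 2.8571
  v = (4 - (-4)·2.8571) / (7) = 2.2041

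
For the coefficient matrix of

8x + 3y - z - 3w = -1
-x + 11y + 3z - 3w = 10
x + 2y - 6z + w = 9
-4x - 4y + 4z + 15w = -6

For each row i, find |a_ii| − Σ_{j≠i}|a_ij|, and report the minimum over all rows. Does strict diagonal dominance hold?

1

row 1: |8| − (3+1+3) = 1
row 2: |11| − (1+3+3) = 4
row 3: |-6| − (1+2+1) = 2
row 4: |15| − (4+4+4) = 3
minimum over rows = 1 → strictly diagonally dominant (convergence guaranteed)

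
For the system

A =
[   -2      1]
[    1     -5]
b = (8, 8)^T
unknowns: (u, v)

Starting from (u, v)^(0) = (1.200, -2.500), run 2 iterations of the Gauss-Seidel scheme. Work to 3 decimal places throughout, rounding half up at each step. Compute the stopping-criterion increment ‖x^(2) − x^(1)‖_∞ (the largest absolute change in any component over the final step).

0.075

Iteration 1:
  u = (8 - (1)·-2.500) / (-2) = -5.250
  v = (8 - (1)·-5.250) / (-5) = -2.650
Iteration 2:
  u = (8 - (1)·-2.650) / (-2) = -5.325
  v = (8 - (1)·-5.325) / (-5) = -2.665
Change: (-0.075, -0.015) → max |·| = 0.075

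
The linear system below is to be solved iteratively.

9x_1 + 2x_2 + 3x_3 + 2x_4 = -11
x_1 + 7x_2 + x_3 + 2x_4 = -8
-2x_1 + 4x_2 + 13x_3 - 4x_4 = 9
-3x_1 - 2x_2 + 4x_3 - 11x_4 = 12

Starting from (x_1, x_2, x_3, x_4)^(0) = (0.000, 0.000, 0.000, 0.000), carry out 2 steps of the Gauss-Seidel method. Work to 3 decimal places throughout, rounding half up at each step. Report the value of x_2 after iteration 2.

Iteration 1:
  x_1 = (-11 - (2)·0.000 - (3)·0.000 - (2)·0.000) / (9) = -1.222
  x_2 = (-8 - (1)·-1.222 - (1)·0.000 - (2)·0.000) / (7) = -0.968
  x_3 = (9 - (-2)·-1.222 - (4)·-0.968 - (-4)·0.000) / (13) = 0.802
  x_4 = (12 - (-3)·-1.222 - (-2)·-0.968 - (4)·0.802) / (-11) = -0.290
Iteration 2:
  x_1 = (-11 - (2)·-0.968 - (3)·0.802 - (2)·-0.290) / (9) = -1.210
  x_2 = (-8 - (1)·-1.210 - (1)·0.802 - (2)·-0.290) / (7) = -1.002
  x_3 = (9 - (-2)·-1.210 - (4)·-1.002 - (-4)·-0.290) / (13) = 0.725
  x_4 = (12 - (-3)·-1.210 - (-2)·-1.002 - (4)·0.725) / (-11) = -0.315

-1.002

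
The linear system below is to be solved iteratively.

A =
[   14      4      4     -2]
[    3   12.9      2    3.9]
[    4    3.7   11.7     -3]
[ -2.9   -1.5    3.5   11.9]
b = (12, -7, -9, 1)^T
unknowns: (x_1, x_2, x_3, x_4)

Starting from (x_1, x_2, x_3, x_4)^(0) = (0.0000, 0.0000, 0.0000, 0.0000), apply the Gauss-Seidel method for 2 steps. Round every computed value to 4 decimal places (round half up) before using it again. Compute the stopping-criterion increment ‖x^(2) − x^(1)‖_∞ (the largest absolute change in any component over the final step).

0.5118

Iteration 1:
  x_1 = (12 - (4)·0.0000 - (4)·0.0000 - (-2)·0.0000) / (14) = 0.8571
  x_2 = (-7 - (3)·0.8571 - (2)·0.0000 - (3.9)·0.0000) / (12.9) = -0.7420
  x_3 = (-9 - (4)·0.8571 - (3.7)·-0.7420 - (-3)·0.0000) / (11.7) = -0.8276
  x_4 = (1 - (-2.9)·0.8571 - (-1.5)·-0.7420 - (3.5)·-0.8276) / (11.9) = 0.4428
Iteration 2:
  x_1 = (12 - (4)·-0.7420 - (4)·-0.8276 - (-2)·0.4428) / (14) = 1.3689
  x_2 = (-7 - (3)·1.3689 - (2)·-0.8276 - (3.9)·0.4428) / (12.9) = -0.8665
  x_3 = (-9 - (4)·1.3689 - (3.7)·-0.8665 - (-3)·0.4428) / (11.7) = -0.8497
  x_4 = (1 - (-2.9)·1.3689 - (-1.5)·-0.8665 - (3.5)·-0.8497) / (11.9) = 0.5583
Change: (0.5118, -0.1245, -0.0221, 0.1155) → max |·| = 0.5118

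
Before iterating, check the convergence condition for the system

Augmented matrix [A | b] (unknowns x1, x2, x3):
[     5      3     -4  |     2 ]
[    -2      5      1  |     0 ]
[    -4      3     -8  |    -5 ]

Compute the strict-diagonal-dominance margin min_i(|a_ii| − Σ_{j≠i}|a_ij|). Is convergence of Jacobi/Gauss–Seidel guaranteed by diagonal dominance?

-2

row 1: |5| − (3+4) = -2
row 2: |5| − (2+1) = 2
row 3: |-8| − (4+3) = 1
minimum over rows = -2 → not strictly diagonally dominant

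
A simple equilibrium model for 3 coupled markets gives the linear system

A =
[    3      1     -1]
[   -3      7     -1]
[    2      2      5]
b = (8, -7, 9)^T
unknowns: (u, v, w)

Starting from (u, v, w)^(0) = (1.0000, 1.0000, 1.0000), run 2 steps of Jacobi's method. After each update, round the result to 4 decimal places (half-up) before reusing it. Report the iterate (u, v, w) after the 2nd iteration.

Iteration 1:
  u = (8 - (1)·1.0000 - (-1)·1.0000) / (3) = 2.6667
  v = (-7 - (-3)·1.0000 - (-1)·1.0000) / (7) = -0.4286
  w = (9 - (2)·1.0000 - (2)·1.0000) / (5) = 1.0000
Iteration 2:
  u = (8 - (1)·-0.4286 - (-1)·1.0000) / (3) = 3.1429
  v = (-7 - (-3)·2.6667 - (-1)·1.0000) / (7) = 0.2857
  w = (9 - (2)·2.6667 - (2)·-0.4286) / (5) = 0.9048

(3.1429, 0.2857, 0.9048)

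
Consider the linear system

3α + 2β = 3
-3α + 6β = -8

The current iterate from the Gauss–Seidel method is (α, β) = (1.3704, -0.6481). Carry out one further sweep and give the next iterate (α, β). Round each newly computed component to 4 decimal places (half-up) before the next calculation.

(1.4321, -0.6173)

One sweep:
  α = (3 - (2)·-0.6481) / (3) = 1.4321
  β = (-8 - (-3)·1.4321) / (6) = -0.6173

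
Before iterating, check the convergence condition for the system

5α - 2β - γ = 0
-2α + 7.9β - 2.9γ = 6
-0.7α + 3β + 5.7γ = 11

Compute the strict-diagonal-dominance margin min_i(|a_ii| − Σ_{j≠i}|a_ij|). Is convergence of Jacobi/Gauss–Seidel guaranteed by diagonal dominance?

2

row 1: |5| − (2+1) = 2
row 2: |7.9| − (2+2.9) = 3
row 3: |5.7| − (0.7+3) = 2
minimum over rows = 2 → strictly diagonally dominant (convergence guaranteed)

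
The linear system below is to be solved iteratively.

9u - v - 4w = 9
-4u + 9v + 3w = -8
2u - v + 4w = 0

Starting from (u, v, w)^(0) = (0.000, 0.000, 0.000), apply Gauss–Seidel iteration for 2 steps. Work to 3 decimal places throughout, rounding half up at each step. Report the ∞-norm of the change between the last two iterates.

Iteration 1:
  u = (9 - (-1)·0.000 - (-4)·0.000) / (9) = 1.000
  v = (-8 - (-4)·1.000 - (3)·0.000) / (9) = -0.444
  w = (0 - (2)·1.000 - (-1)·-0.444) / (4) = -0.611
Iteration 2:
  u = (9 - (-1)·-0.444 - (-4)·-0.611) / (9) = 0.679
  v = (-8 - (-4)·0.679 - (3)·-0.611) / (9) = -0.383
  w = (0 - (2)·0.679 - (-1)·-0.383) / (4) = -0.435
Change: (-0.321, 0.061, 0.176) → max |·| = 0.321

0.321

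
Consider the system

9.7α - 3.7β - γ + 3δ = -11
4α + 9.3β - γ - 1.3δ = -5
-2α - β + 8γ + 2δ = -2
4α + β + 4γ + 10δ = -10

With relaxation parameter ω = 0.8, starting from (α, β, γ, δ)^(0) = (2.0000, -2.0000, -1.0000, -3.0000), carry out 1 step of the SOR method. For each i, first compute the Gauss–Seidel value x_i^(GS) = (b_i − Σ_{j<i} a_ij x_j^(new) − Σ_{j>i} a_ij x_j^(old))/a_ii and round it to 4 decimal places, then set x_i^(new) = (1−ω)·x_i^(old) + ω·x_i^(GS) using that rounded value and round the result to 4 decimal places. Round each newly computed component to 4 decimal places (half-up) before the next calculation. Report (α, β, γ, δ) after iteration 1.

Iteration 1:
  α: GS value = (-11 - (-3.7)·-2.0000 - (-1)·-1.0000 - (3)·-3.0000) / (9.7) = -1.0722;  α ← (1−ω)·2.0000 + ω·-1.0722 = -0.4578
  β: GS value = (-5 - (4)·-0.4578 - (-1)·-1.0000 - (-1.3)·-3.0000) / (9.3) = -0.8676;  β ← (1−ω)·-2.0000 + ω·-0.8676 = -1.0941
  γ: GS value = (-2 - (-2)·-0.4578 - (-1)·-1.0941 - (2)·-3.0000) / (8) = 0.2488;  γ ← (1−ω)·-1.0000 + ω·0.2488 = -0.0010
  δ: GS value = (-10 - (4)·-0.4578 - (1)·-1.0941 - (4)·-0.0010) / (10) = -0.7071;  δ ← (1−ω)·-3.0000 + ω·-0.7071 = -1.1657

(-0.4578, -1.0941, -0.0010, -1.1657)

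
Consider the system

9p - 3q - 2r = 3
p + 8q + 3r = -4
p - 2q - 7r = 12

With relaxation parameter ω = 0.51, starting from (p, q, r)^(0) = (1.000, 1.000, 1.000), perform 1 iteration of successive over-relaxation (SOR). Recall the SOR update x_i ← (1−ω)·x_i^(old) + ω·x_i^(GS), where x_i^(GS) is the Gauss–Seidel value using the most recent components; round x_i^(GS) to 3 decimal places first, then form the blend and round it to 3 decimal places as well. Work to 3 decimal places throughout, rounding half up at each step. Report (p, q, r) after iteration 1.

Iteration 1:
  p: GS value = (3 - (-3)·1.000 - (-2)·1.000) / (9) = 0.889;  p ← (1−ω)·1.000 + ω·0.889 = 0.943
  q: GS value = (-4 - (1)·0.943 - (3)·1.000) / (8) = -0.993;  q ← (1−ω)·1.000 + ω·-0.993 = -0.016
  r: GS value = (12 - (1)·0.943 - (-2)·-0.016) / (-7) = -1.575;  r ← (1−ω)·1.000 + ω·-1.575 = -0.313

(0.943, -0.016, -0.313)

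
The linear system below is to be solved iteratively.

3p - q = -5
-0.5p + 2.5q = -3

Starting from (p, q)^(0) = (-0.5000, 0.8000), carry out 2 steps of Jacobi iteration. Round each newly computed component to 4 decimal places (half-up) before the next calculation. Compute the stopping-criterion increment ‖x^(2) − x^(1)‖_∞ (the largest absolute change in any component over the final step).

Iteration 1:
  p = (-5 - (-1)·0.8000) / (3) = -1.4000
  q = (-3 - (-0.5)·-0.5000) / (2.5) = -1.3000
Iteration 2:
  p = (-5 - (-1)·-1.3000) / (3) = -2.1000
  q = (-3 - (-0.5)·-1.4000) / (2.5) = -1.4800
Change: (-0.7000, -0.1800) → max |·| = 0.7000

0.7000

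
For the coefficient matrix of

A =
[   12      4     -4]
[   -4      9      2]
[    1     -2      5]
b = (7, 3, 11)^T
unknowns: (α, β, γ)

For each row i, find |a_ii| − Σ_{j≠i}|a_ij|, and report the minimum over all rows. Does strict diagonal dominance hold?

row 1: |12| − (4+4) = 4
row 2: |9| − (4+2) = 3
row 3: |5| − (1+2) = 2
minimum over rows = 2 → strictly diagonally dominant (convergence guaranteed)

2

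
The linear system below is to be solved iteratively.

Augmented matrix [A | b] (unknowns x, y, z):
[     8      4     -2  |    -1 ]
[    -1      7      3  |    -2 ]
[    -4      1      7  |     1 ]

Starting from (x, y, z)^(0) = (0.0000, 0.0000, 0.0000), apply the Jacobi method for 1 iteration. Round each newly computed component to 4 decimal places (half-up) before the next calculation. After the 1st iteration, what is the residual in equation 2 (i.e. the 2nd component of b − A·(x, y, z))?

Iteration 1:
  x = (-1 - (4)·0.0000 - (-2)·0.0000) / (8) = -0.1250
  y = (-2 - (-1)·0.0000 - (3)·0.0000) / (7) = -0.2857
  z = (1 - (-4)·0.0000 - (1)·0.0000) / (7) = 0.1429
Residual b − A·x = (1.4286, -0.5538, -0.2146)

-0.5538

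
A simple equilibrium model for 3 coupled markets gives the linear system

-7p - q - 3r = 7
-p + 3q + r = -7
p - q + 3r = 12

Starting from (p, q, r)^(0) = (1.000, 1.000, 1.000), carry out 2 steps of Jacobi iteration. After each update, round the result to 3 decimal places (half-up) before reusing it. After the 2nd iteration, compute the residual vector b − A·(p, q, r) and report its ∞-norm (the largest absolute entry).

Iteration 1:
  p = (7 - (-1)·1.000 - (-3)·1.000) / (-7) = -1.571
  q = (-7 - (-1)·1.000 - (1)·1.000) / (3) = -2.333
  r = (12 - (1)·1.000 - (-1)·1.000) / (3) = 4.000
Iteration 2:
  p = (7 - (-1)·-2.333 - (-3)·4.000) / (-7) = -2.381
  q = (-7 - (-1)·-1.571 - (1)·4.000) / (3) = -4.190
  r = (12 - (1)·-1.571 - (-1)·-2.333) / (3) = 3.746
Residual b − A·x = (-2.619, -0.557, -1.047); ∞-norm = 2.619

2.619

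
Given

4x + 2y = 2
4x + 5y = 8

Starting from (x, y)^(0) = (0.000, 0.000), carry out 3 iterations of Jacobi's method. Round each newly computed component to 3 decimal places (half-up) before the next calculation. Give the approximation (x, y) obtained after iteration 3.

Iteration 1:
  x = (2 - (2)·0.000) / (4) = 0.500
  y = (8 - (4)·0.000) / (5) = 1.600
Iteration 2:
  x = (2 - (2)·1.600) / (4) = -0.300
  y = (8 - (4)·0.500) / (5) = 1.200
Iteration 3:
  x = (2 - (2)·1.200) / (4) = -0.100
  y = (8 - (4)·-0.300) / (5) = 1.840

(-0.100, 1.840)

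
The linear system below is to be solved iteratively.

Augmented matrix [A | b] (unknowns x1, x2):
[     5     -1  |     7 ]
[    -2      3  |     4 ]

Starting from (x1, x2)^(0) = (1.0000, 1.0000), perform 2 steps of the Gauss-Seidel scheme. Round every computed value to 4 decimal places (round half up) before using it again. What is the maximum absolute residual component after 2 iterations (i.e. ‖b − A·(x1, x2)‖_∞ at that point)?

Iteration 1:
  x1 = (7 - (-1)·1.0000) / (5) = 1.6000
  x2 = (4 - (-2)·1.6000) / (3) = 2.4000
Iteration 2:
  x1 = (7 - (-1)·2.4000) / (5) = 1.8800
  x2 = (4 - (-2)·1.8800) / (3) = 2.5867
Residual b − A·x = (0.1867, -0.0001); ∞-norm = 0.1867

0.1867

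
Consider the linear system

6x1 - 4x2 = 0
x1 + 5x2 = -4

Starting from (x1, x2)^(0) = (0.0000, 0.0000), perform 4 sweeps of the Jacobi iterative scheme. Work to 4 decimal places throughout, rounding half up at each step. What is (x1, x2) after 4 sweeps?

(-0.4622, -0.6933)

Iteration 1:
  x1 = (0 - (-4)·0.0000) / (6) = 0.0000
  x2 = (-4 - (1)·0.0000) / (5) = -0.8000
Iteration 2:
  x1 = (0 - (-4)·-0.8000) / (6) = -0.5333
  x2 = (-4 - (1)·0.0000) / (5) = -0.8000
Iteration 3:
  x1 = (0 - (-4)·-0.8000) / (6) = -0.5333
  x2 = (-4 - (1)·-0.5333) / (5) = -0.6933
Iteration 4:
  x1 = (0 - (-4)·-0.6933) / (6) = -0.4622
  x2 = (-4 - (1)·-0.5333) / (5) = -0.6933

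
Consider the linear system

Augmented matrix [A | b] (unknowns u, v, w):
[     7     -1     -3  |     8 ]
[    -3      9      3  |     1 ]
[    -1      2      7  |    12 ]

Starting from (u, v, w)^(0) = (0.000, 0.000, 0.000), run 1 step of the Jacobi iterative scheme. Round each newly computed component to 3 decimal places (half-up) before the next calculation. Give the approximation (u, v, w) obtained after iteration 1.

(1.143, 0.111, 1.714)

Iteration 1:
  u = (8 - (-1)·0.000 - (-3)·0.000) / (7) = 1.143
  v = (1 - (-3)·0.000 - (3)·0.000) / (9) = 0.111
  w = (12 - (-1)·0.000 - (2)·0.000) / (7) = 1.714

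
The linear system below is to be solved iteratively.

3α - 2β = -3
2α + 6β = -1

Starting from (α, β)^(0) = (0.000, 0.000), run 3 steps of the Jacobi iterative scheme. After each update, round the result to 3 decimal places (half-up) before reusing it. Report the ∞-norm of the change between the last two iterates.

0.222

Iteration 1:
  α = (-3 - (-2)·0.000) / (3) = -1.000
  β = (-1 - (2)·0.000) / (6) = -0.167
Iteration 2:
  α = (-3 - (-2)·-0.167) / (3) = -1.111
  β = (-1 - (2)·-1.000) / (6) = 0.167
Iteration 3:
  α = (-3 - (-2)·0.167) / (3) = -0.889
  β = (-1 - (2)·-1.111) / (6) = 0.204
Change: (0.222, 0.037) → max |·| = 0.222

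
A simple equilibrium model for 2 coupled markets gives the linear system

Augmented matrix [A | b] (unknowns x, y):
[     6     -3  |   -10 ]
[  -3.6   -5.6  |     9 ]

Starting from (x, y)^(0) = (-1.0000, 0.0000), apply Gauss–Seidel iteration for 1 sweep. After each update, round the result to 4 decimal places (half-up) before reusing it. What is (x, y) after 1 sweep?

(-1.6667, -0.5357)

Iteration 1:
  x = (-10 - (-3)·0.0000) / (6) = -1.6667
  y = (9 - (-3.6)·-1.6667) / (-5.6) = -0.5357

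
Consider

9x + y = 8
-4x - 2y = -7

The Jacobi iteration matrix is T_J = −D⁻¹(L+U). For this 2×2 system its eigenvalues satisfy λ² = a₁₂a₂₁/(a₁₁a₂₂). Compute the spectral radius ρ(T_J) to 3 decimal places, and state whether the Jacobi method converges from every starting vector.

0.471

a₁₂a₂₁/(a₁₁a₂₂) = (1)·(-4) / ((9)·(-2)) = 0.222222
ρ = √|0.222222| = √0.222222 = 0.471
ρ < 1, so Jacobi converges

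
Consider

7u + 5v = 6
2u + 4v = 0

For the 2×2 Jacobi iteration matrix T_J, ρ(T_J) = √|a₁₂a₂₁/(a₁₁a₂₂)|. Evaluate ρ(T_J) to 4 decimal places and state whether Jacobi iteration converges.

0.5976

a₁₂a₂₁/(a₁₁a₂₂) = (5)·(2) / ((7)·(4)) = 0.357143
ρ = √|0.357143| = √0.357143 = 0.5976
ρ < 1, so Jacobi converges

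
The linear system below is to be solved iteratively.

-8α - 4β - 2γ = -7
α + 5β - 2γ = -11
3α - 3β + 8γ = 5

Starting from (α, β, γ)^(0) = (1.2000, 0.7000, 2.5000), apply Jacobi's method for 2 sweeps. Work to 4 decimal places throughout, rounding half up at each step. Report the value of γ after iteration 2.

0.1225

Iteration 1:
  α = (-7 - (-4)·0.7000 - (-2)·2.5000) / (-8) = -0.1000
  β = (-11 - (1)·1.2000 - (-2)·2.5000) / (5) = -1.4400
  γ = (5 - (3)·1.2000 - (-3)·0.7000) / (8) = 0.4375
Iteration 2:
  α = (-7 - (-4)·-1.4400 - (-2)·0.4375) / (-8) = 1.4856
  β = (-11 - (1)·-0.1000 - (-2)·0.4375) / (5) = -2.0050
  γ = (5 - (3)·-0.1000 - (-3)·-1.4400) / (8) = 0.1225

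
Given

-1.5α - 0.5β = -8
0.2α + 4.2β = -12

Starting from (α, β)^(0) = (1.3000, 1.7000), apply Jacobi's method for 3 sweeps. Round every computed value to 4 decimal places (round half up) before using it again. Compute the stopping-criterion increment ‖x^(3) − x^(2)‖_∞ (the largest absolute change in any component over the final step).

Iteration 1:
  α = (-8 - (-0.5)·1.7000) / (-1.5) = 4.7667
  β = (-12 - (0.2)·1.3000) / (4.2) = -2.9190
Iteration 2:
  α = (-8 - (-0.5)·-2.9190) / (-1.5) = 6.3063
  β = (-12 - (0.2)·4.7667) / (4.2) = -3.0841
Iteration 3:
  α = (-8 - (-0.5)·-3.0841) / (-1.5) = 6.3614
  β = (-12 - (0.2)·6.3063) / (4.2) = -3.1574
Change: (0.0551, -0.0733) → max |·| = 0.0733

0.0733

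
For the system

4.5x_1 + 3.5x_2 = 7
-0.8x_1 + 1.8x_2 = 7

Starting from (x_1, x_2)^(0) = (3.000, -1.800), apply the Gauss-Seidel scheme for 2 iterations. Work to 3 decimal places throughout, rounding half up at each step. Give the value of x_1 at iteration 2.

-2.491

Iteration 1:
  x_1 = (7 - (3.5)·-1.800) / (4.5) = 2.956
  x_2 = (7 - (-0.8)·2.956) / (1.8) = 5.203
Iteration 2:
  x_1 = (7 - (3.5)·5.203) / (4.5) = -2.491
  x_2 = (7 - (-0.8)·-2.491) / (1.8) = 2.782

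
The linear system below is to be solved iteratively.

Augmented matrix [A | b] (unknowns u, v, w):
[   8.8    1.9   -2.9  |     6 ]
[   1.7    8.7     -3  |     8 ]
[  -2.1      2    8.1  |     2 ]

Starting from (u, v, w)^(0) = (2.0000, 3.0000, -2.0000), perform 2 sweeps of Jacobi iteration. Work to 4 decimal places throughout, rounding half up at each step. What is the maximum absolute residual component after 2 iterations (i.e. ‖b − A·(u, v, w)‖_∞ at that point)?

2.0114

Iteration 1:
  u = (6 - (1.9)·3.0000 - (-2.9)·-2.0000) / (8.8) = -0.6250
  v = (8 - (1.7)·2.0000 - (-3)·-2.0000) / (8.7) = -0.1609
  w = (2 - (-2.1)·2.0000 - (2)·3.0000) / (8.1) = 0.0247
Iteration 2:
  u = (6 - (1.9)·-0.1609 - (-2.9)·0.0247) / (8.8) = 0.7247
  v = (8 - (1.7)·-0.6250 - (-3)·0.0247) / (8.7) = 1.0502
  w = (2 - (-2.1)·-0.6250 - (2)·-0.1609) / (8.1) = 0.1246
Residual b − A·x = (-2.0114, -1.9949, 0.4122); ∞-norm = 2.0114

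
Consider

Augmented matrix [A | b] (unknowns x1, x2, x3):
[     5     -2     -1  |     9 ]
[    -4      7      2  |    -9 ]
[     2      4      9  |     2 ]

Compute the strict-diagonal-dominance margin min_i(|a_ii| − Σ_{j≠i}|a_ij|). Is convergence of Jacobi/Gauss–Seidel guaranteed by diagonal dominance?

1

row 1: |5| − (2+1) = 2
row 2: |7| − (4+2) = 1
row 3: |9| − (2+4) = 3
minimum over rows = 1 → strictly diagonally dominant (convergence guaranteed)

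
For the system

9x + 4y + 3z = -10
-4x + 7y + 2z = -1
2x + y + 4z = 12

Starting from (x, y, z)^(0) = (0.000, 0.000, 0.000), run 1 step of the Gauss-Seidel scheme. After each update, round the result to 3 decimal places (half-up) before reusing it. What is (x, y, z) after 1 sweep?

Iteration 1:
  x = (-10 - (4)·0.000 - (3)·0.000) / (9) = -1.111
  y = (-1 - (-4)·-1.111 - (2)·0.000) / (7) = -0.778
  z = (12 - (2)·-1.111 - (1)·-0.778) / (4) = 3.750

(-1.111, -0.778, 3.750)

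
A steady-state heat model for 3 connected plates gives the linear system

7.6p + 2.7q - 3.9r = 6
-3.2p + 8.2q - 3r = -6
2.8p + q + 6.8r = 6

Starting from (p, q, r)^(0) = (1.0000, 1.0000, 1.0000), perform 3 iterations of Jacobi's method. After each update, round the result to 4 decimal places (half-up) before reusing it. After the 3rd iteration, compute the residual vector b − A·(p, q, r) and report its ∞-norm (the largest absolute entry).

0.6945

Iteration 1:
  p = (6 - (2.7)·1.0000 - (-3.9)·1.0000) / (7.6) = 0.9474
  q = (-6 - (-3.2)·1.0000 - (-3)·1.0000) / (8.2) = 0.0244
  r = (6 - (2.8)·1.0000 - (1)·1.0000) / (6.8) = 0.3235
Iteration 2:
  p = (6 - (2.7)·0.0244 - (-3.9)·0.3235) / (7.6) = 0.9468
  q = (-6 - (-3.2)·0.9474 - (-3)·0.3235) / (8.2) = -0.2436
  r = (6 - (2.8)·0.9474 - (1)·0.0244) / (6.8) = 0.4887
Iteration 3:
  p = (6 - (2.7)·-0.2436 - (-3.9)·0.4887) / (7.6) = 1.1268
  q = (-6 - (-3.2)·0.9468 - (-3)·0.4887) / (8.2) = -0.1834
  r = (6 - (2.8)·0.9468 - (1)·-0.2436) / (6.8) = 0.5283
Residual b − A·x = (-0.0081, 0.6945, -0.5641); ∞-norm = 0.6945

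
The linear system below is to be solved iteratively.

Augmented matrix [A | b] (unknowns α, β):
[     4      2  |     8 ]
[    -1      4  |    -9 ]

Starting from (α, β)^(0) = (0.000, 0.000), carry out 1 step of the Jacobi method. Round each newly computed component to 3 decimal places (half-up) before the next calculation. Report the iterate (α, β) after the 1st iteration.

Iteration 1:
  α = (8 - (2)·0.000) / (4) = 2.000
  β = (-9 - (-1)·0.000) / (4) = -2.250

(2.000, -2.250)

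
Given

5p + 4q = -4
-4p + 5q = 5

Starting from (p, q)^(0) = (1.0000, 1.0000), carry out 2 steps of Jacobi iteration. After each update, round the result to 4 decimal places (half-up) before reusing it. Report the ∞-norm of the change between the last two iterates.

Iteration 1:
  p = (-4 - (4)·1.0000) / (5) = -1.6000
  q = (5 - (-4)·1.0000) / (5) = 1.8000
Iteration 2:
  p = (-4 - (4)·1.8000) / (5) = -2.2400
  q = (5 - (-4)·-1.6000) / (5) = -0.2800
Change: (-0.6400, -2.0800) → max |·| = 2.0800

2.0800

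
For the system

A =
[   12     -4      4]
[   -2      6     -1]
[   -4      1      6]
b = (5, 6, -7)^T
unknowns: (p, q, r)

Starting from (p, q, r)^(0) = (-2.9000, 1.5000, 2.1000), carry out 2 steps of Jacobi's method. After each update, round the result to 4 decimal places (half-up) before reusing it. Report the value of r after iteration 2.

Iteration 1:
  p = (5 - (-4)·1.5000 - (4)·2.1000) / (12) = 0.2167
  q = (6 - (-2)·-2.9000 - (-1)·2.1000) / (6) = 0.3833
  r = (-7 - (-4)·-2.9000 - (1)·1.5000) / (6) = -3.3500
Iteration 2:
  p = (5 - (-4)·0.3833 - (4)·-3.3500) / (12) = 1.6611
  q = (6 - (-2)·0.2167 - (-1)·-3.3500) / (6) = 0.5139
  r = (-7 - (-4)·0.2167 - (1)·0.3833) / (6) = -1.0861

-1.0861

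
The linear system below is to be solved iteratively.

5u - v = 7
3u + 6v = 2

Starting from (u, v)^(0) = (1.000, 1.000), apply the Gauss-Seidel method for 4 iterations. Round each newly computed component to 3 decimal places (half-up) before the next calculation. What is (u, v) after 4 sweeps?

Iteration 1:
  u = (7 - (-1)·1.000) / (5) = 1.600
  v = (2 - (3)·1.600) / (6) = -0.467
Iteration 2:
  u = (7 - (-1)·-0.467) / (5) = 1.307
  v = (2 - (3)·1.307) / (6) = -0.320
Iteration 3:
  u = (7 - (-1)·-0.320) / (5) = 1.336
  v = (2 - (3)·1.336) / (6) = -0.335
Iteration 4:
  u = (7 - (-1)·-0.335) / (5) = 1.333
  v = (2 - (3)·1.333) / (6) = -0.333

(1.333, -0.333)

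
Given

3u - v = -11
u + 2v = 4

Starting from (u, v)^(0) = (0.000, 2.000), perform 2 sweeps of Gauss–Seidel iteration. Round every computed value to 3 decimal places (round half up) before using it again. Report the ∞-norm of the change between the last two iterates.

0.500

Iteration 1:
  u = (-11 - (-1)·2.000) / (3) = -3.000
  v = (4 - (1)·-3.000) / (2) = 3.500
Iteration 2:
  u = (-11 - (-1)·3.500) / (3) = -2.500
  v = (4 - (1)·-2.500) / (2) = 3.250
Change: (0.500, -0.250) → max |·| = 0.500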